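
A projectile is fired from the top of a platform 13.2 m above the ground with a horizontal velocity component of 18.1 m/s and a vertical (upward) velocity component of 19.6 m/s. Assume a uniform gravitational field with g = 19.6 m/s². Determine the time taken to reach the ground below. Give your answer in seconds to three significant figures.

With up positive and y = 0 at the ground: y(t) = 13.2 + (19.60) t − 9.800 t². Setting y = 0 and taking the positive root: t = [19.60 + √(19.60² + 2·19.6·13.2)] / 19.6 = (19.60 + 30.03) / 19.6 = 2.532 s.

2.53 s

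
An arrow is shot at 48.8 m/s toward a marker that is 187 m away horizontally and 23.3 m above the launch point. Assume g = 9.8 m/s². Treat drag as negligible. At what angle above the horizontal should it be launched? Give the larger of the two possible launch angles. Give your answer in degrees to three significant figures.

62.3°

Trajectory: y = x tanθ − g x² (1 + tan²θ)/(2v₀²). With x = 187, y = 23.3, v₀ = 48.8, g = 9.80:
71.95 tan²θ − 187 tanθ + (95.25) = 0.
tanθ = [187 ± √(187² − 4 × 71.95 × (95.25))] / (2 × 71.95) = (187 ± 86.92) / 143.9, giving tanθ = 0.6955 or 1.904.
θ = 34.82° or 62.28°; the larger is 62.28°.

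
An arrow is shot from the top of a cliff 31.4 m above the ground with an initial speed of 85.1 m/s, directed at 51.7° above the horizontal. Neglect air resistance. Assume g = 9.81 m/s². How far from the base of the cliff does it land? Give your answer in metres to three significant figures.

742 m

Components: vₓ = 85.10 cos 51.7° = 52.74 m/s, v_y0 = 85.10 sin 51.7° = 66.78 m/s.
The projectile lands when y = 31.4 + (66.78) t − ½·9.81·t² = 0. Positive root: t = (66.78 + √(66.78² + 2·9.81·31.4)) / 9.81 = (66.78 + 71.25) / 9.81 = 14.07 s.
Horizontal distance: R = vₓ t = 52.74 × 14.07 = 742.1 m.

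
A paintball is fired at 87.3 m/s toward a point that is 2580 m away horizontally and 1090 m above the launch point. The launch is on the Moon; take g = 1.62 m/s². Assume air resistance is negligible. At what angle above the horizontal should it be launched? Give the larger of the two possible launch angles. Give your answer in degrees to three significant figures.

Trajectory: y = x tanθ − g x² (1 + tan²θ)/(2v₀²). With x = 2580, y = 1090, v₀ = 87.3, g = 1.62:
707.5 tan²θ − 2580 tanθ + (1797) = 0.
tanθ = [2580 ± √(2580² − 4 × 707.5 × (1797))] / (2 × 707.5) = (2580 ± 1253) / 1415, giving tanθ = 0.9379 or 2.709.
θ = 43.16° or 69.74°; the larger is 69.74°.

69.7°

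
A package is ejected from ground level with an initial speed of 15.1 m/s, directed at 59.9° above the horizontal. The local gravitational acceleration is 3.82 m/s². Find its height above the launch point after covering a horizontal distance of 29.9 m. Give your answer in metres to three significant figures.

21.8 m

Resolve: vₓ = 15.10 cos 59.9° = 7.573 m/s and v_y0 = 15.10 sin 59.9° = 13.06 m/s.
Time to reach x = 29.9 m: t = x/vₓ = 29.9/7.573 = 3.948 s.
Height: y = v_y0 t − ½ g t² = 13.06 × 3.948 − 1.910 × 3.948² = 51.58 − 29.78 = 21.80 m.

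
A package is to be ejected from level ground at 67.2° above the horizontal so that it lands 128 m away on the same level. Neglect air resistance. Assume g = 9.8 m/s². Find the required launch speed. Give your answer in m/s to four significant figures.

Level-ground range: R = v₀² sin(2θ)/g, so v₀ = √(gR / sin 2θ).
v₀ = √(9.80 × 128 / sin 134.4°) = √(1254 / 0.7145) = √1755.7 = 41.90 m/s.

41.90 m/s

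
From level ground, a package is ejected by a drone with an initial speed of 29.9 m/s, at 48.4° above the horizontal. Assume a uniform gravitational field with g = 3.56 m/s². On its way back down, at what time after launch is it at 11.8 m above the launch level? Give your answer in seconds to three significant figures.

Components: vₓ = 29.90 cos 48.4° = 19.85 m/s, v_y0 = 29.90 sin 48.4° = 22.36 m/s.
Height y(t) = 22.36 t − 1.780 t² = 11.8 gives 1.780 t² − 22.36 t + 11.8 = 0.
t = [22.36 ± √(22.36² − 2·3.56·11.8)] / 3.56 = (22.36 ± 20.39) / 3.56, so t = 0.5520 s or t = 12.01 s.
The descending-branch root is 12.01 s.

12.0 s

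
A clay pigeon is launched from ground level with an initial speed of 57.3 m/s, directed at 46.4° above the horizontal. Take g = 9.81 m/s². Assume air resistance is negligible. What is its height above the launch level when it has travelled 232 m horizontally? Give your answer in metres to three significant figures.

74.5 m

vₓ = 57.30 cos 46.4° = 39.52 m/s; v_y0 = 57.30 sin 46.4° = 41.50 m/s.
At x = 232 m, t = x/vₓ = 232/39.52 = 5.871 s.
Height: y = v_y0 t − ½ g t² = 41.50 × 5.871 − 4.905 × 5.871² = 243.6 − 169.1 = 74.55 m.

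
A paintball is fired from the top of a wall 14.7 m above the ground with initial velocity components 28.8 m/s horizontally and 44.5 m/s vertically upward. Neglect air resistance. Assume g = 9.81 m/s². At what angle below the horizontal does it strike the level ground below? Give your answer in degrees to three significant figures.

The projectile lands when y = 14.7 + (44.50) t − ½·9.81·t² = 0. Positive root: t = (44.50 + √(44.50² + 2·9.81·14.7)) / 9.81 = (44.50 + 47.63) / 9.81 = 9.391 s.
At impact: v_y = v_y0 − g t = −47.63 m/s; vₓ = 28.80 m/s.
Angle below horizontal: arctan(|v_y|/vₓ) = arctan(47.63/28.80) = 58.84°.

58.8°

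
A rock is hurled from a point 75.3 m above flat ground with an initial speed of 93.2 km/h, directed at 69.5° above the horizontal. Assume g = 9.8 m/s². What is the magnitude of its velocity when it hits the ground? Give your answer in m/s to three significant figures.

Convert: 93.2 km/h = 93.2/3.6 = 25.89 m/s.
vₓ = 25.89 cos 69.5° = 9.066 m/s; v_y0 = 25.89 sin 69.5° = 24.25 m/s.
Vertical motion (up positive, ground at y = 0): 4.900 t² − (24.25) t − 75.3 = 0, so t = (24.25 + √(24.25² + 2·9.80·75.3)) / 9.80 = (24.25 + 45.43) / 9.80 = 7.110 s.
Vertical velocity at impact: v_y = v_y0 − g t = 24.25 − 9.80 × 7.110 = −45.43 m/s.
Speed: |v| = √(vₓ² + v_y²) = √(9.066² + 45.43²) = 46.33 m/s.

46.3 m/s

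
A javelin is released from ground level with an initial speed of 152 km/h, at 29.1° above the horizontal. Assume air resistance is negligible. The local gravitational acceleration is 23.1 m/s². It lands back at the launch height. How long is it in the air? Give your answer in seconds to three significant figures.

Convert: 152 km/h = 152/3.6 = 42.22 m/s.
Resolve: vₓ = 42.22 cos 29.1° = 36.89 m/s and v_y0 = 42.22 sin 29.1° = 20.53 m/s.
Landing at launch height ⇒ T = 2 v_y0 / g = 2 × 20.53 / 23.1 = 1.778 s.

1.78 s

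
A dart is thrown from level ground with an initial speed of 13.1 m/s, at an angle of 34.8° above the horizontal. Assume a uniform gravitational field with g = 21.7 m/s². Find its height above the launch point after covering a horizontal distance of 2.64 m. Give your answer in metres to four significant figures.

vₓ = 13.10 cos 34.8° = 10.76 m/s; v_y0 = 13.10 sin 34.8° = 7.476 m/s.
x = vₓ t ⇒ t = 2.64/10.76 = 0.2454 s.
Height: y = v_y0 t − ½ g t² = 7.476 × 0.2454 − 10.85 × 0.2454² = 1.835 − 0.6535 = 1.181 m.

1.181 m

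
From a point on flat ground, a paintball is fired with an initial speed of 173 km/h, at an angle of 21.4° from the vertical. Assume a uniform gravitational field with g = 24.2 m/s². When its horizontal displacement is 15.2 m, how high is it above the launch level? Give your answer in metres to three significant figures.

29.7 m

Convert: 173 km/h = 173/3.6 = 48.06 m/s.
Resolve: vₓ = 48.06 sin 21.4° = 17.53 m/s and v_y0 = 48.06 cos 21.4° = 44.74 m/s.
x = vₓ t ⇒ t = 15.2/17.53 = 0.8669 s.
Height: y = v_y0 t − ½ g t² = 44.74 × 0.8669 − 12.10 × 0.8669² = 38.79 − 9.093 = 29.69 m.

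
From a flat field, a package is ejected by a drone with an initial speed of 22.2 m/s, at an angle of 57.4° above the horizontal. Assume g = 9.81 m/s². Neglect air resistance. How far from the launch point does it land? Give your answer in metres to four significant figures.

45.61 m

Horizontal component vₓ = 22.20 cos 57.4° = 11.96 m/s; vertical v_y0 = 22.20 sin 57.4° = 18.70 m/s.
Time aloft: T = 2 v_y0 / g = 2 × 18.70 / 9.81 = 3.813 s.
Range: R = vₓ T = 11.96 × 3.813 = 45.61 m.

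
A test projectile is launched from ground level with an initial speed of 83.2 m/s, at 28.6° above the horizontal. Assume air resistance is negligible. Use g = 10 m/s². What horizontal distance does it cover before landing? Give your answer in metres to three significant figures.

582 m

vₓ = 83.20 cos 28.6° = 73.05 m/s; v_y0 = 83.20 sin 28.6° = 39.83 m/s.
Time aloft: T = 2 v_y0 / g = 2 × 39.83 / 10.0 = 7.965 s.
Horizontal distance R = vₓ T = 73.05 × 7.965 = 581.9 m.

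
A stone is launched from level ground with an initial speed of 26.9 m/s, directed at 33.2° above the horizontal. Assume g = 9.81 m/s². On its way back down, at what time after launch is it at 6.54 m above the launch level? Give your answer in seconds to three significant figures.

Resolve: vₓ = 26.90 cos 33.2° = 22.51 m/s and v_y0 = 26.90 sin 33.2° = 14.73 m/s.
Height y(t) = 14.73 t − 4.905 t² = 6.54 gives 4.905 t² − 14.73 t + 6.54 = 0.
Quadratic formula: t = (14.73 ± √88.642) / 9.81 = (14.73 ± 9.415) / 9.81 → t = 0.5417 s or 2.461 s.
The descending-branch root is 2.461 s.

2.46 s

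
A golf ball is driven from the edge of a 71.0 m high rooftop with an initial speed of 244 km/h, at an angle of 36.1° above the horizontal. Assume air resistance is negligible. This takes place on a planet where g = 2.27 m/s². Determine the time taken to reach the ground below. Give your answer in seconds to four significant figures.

Convert: 244 km/h = 244/3.6 = 67.78 m/s.
Components: vₓ = 67.78 cos 36.1° = 54.76 m/s, v_y0 = 67.78 sin 36.1° = 39.93 m/s.
With up positive and y = 0 at the ground: y(t) = 71.0 + (39.93) t − 1.135 t². Setting y = 0 and taking the positive root: t = [39.93 + √(39.93² + 2·2.27·71.0)] / 2.27 = (39.93 + 43.78) / 2.27 = 36.88 s.

36.88 s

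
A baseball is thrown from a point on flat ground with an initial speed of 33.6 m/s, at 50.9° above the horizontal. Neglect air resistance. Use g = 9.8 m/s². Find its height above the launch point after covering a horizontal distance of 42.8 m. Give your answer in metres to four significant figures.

32.68 m

vₓ = 33.60 cos 50.9° = 21.19 m/s; v_y0 = 33.60 sin 50.9° = 26.08 m/s.
At x = 42.8 m, t = x/vₓ = 42.8/21.19 = 2.020 s.
Height: y = v_y0 t − ½ g t² = 26.08 × 2.020 − 4.900 × 2.020² = 52.67 − 19.99 = 32.68 m.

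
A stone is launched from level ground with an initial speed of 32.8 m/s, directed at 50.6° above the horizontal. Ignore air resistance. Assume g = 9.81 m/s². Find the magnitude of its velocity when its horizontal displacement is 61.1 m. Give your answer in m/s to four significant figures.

21.10 m/s

vₓ = 32.80 cos 50.6° = 20.82 m/s; v_y0 = 32.80 sin 50.6° = 25.35 m/s.
x = vₓ t ⇒ t = 61.1/20.82 = 2.935 s.
Vertical velocity there: v_y = v_y0 − g t = 25.35 − 9.81 × 2.935 = −3.445 m/s.
Speed: √(vₓ² + v_y²) = √(20.82² + 3.445²) = 21.10 m/s.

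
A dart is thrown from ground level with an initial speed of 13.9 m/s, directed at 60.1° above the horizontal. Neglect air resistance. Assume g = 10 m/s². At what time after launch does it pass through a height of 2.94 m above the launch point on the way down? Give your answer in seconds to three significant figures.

Components: vₓ = 13.90 cos 60.1° = 6.929 m/s, v_y0 = 13.90 sin 60.1° = 12.05 m/s.
Set y = v_y0 t − ½ g t² = 2.94: 5.000 t² − 12.05 t + 2.94 = 0.
Quadratic formula: t = (12.05 ± √86.399) / 10.0 = (12.05 ± 9.295) / 10.0 → t = 0.2755 s or 2.134 s.
The descending-branch root is 2.134 s.

2.13 s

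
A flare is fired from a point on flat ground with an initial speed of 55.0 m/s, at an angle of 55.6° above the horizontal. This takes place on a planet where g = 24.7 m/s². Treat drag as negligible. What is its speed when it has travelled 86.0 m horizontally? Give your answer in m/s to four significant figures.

38.65 m/s

Resolve: vₓ = 55.00 cos 55.6° = 31.07 m/s and v_y0 = 55.00 sin 55.6° = 45.38 m/s.
At x = 86.0 m, t = x/vₓ = 86.0/31.07 = 2.768 s.
Vertical velocity there: v_y = v_y0 − g t = 45.38 − 24.7 × 2.768 = −22.98 m/s.
Speed: √(vₓ² + v_y²) = √(31.07² + 22.98²) = 38.65 m/s.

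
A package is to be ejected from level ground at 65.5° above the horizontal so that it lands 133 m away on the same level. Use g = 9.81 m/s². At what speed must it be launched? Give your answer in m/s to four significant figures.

On level ground R = v₀² sin 2θ / g ⇒ v₀ = √(gR / sin 2θ).
v₀ = √(9.81 × 133 / sin 131.0°) = √(1305 / 0.7547) = √1728.8 = 41.58 m/s.

41.58 m/s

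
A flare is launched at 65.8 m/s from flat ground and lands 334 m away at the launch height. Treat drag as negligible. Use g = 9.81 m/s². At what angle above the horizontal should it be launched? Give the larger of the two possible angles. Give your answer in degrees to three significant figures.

From R = (v₀²/g) sin 2θ: sin 2θ = 9.81 × 334 / 4329.6 = 0.7568.
2θ = 49.18° or 180° − 49.18° = 130.8°, so θ = 24.59° or 65.41°.
The larger angle is 65.41°.

65.4°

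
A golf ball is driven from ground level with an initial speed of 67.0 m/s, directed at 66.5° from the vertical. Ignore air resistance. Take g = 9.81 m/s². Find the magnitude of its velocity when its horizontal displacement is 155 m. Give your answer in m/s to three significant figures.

61.5 m/s

vₓ = 67.00 sin 66.5° = 61.44 m/s; v_y0 = 67.00 cos 66.5° = 26.72 m/s.
At x = 155 m, t = x/vₓ = 155/61.44 = 2.523 s.
Vertical velocity there: v_y = v_y0 − g t = 26.72 − 9.81 × 2.523 = 1.969 m/s.
Speed: √(vₓ² + v_y²) = √(61.44² + 1.969²) = 61.47 m/s.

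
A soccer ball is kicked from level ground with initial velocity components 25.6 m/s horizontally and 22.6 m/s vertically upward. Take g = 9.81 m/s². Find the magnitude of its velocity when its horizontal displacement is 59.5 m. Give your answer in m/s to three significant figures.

25.6 m/s

Time to reach x = 59.5 m: t = x/vₓ = 59.5/25.60 = 2.324 s.
Vertical velocity there: v_y = v_y0 − g t = 22.60 − 9.81 × 2.324 = −0.2006 m/s.
Speed: √(vₓ² + v_y²) = √(25.60² + 0.2006²) = 25.60 m/s.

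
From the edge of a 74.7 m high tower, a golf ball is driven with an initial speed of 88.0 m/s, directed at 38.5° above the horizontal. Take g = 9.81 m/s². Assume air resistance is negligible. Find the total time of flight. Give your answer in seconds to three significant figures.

Horizontal component vₓ = 88.00 cos 38.5° = 68.87 m/s; vertical v_y0 = 88.00 sin 38.5° = 54.78 m/s.
With up positive and y = 0 at the ground: y(t) = 74.7 + (54.78) t − 4.905 t². Setting y = 0 and taking the positive root: t = [54.78 + √(54.78² + 2·9.81·74.7)] / 9.81 = (54.78 + 66.83) / 9.81 = 12.40 s.

12.4 s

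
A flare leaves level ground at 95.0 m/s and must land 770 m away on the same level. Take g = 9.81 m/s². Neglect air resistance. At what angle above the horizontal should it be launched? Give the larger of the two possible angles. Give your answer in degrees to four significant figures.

R = v₀² sin 2θ / g gives sin 2θ = gR/v₀² = 9.81·770/95.0² = 0.8370.
2θ = 56.82° or 180° − 56.82° = 123.2°, so θ = 28.41° or 61.59°.
The larger angle is 61.59°.

61.59°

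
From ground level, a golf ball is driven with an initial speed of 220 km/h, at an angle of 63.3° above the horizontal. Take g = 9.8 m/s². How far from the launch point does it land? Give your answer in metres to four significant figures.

305.9 m

Convert: 220 km/h = 220/3.6 = 61.11 m/s.
Resolve: vₓ = 61.11 cos 63.3° = 27.46 m/s and v_y0 = 61.11 sin 63.3° = 54.59 m/s.
Flight time T = 2 v_y0 / g = 11.14 s.
Horizontal distance R = vₓ T = 27.46 × 11.14 = 305.9 m.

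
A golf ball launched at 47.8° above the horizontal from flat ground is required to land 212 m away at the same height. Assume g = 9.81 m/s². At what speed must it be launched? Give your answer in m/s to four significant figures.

On level ground R = v₀² sin 2θ / g ⇒ v₀ = √(gR / sin 2θ).
v₀ = √(9.81 × 212 / sin 95.60°) = √(2080 / 0.9952) = √2089.7 = 45.71 m/s.

45.71 m/s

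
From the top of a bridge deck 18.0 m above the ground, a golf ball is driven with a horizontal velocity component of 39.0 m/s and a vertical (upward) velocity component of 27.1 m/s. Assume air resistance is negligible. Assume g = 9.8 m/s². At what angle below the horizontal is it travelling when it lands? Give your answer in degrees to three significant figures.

The projectile lands when y = 18.0 + (27.10) t − ½·9.80·t² = 0. Positive root: t = (27.10 + √(27.10² + 2·9.80·18.0)) / 9.80 = (27.10 + 32.97) / 9.80 = 6.130 s.
At impact: v_y = v_y0 − g t = −32.97 m/s; vₓ = 39.00 m/s.
Angle below horizontal: arctan(|v_y|/vₓ) = arctan(32.97/39.00) = 40.21°.

40.2°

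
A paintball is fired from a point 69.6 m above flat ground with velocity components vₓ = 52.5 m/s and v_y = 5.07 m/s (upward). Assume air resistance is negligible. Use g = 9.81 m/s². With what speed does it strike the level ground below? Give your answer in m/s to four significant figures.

64.40 m/s

Vertical motion (up positive, ground at y = 0): 4.905 t² − (5.070) t − 69.6 = 0, so t = (5.070 + √(5.070² + 2·9.81·69.6)) / 9.81 = (5.070 + 37.30) / 9.81 = 4.319 s.
Vertical velocity at impact: v_y = v_y0 − g t = 5.070 − 9.81 × 4.319 = −37.30 m/s.
Speed: |v| = √(vₓ² + v_y²) = √(52.50² + 37.30²) = 64.40 m/s.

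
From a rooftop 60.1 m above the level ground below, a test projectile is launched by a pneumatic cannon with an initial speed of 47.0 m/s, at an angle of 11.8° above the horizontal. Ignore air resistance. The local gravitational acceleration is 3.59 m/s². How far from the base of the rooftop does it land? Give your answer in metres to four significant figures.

416.5 m

vₓ = 47.00 cos 11.8° = 46.01 m/s; v_y0 = 47.00 sin 11.8° = 9.611 m/s.
Vertical motion (up positive, ground at y = 0): 1.795 t² − (9.611) t − 60.1 = 0, so t = (9.611 + √(9.611² + 2·3.59·60.1)) / 3.59 = (9.611 + 22.89) / 3.59 = 9.053 s.
Horizontal distance: R = vₓ t = 46.01 × 9.053 = 416.5 m.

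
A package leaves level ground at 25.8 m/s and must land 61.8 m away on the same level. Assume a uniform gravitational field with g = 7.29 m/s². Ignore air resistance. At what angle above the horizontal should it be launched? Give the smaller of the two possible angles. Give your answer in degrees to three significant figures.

21.3°

Level-ground range R = v₀² sin(2θ)/g ⇒ sin(2θ) = gR/v₀² = 7.29 × 61.8 / 25.8² = 0.6768.
2θ = 42.60° or 180° − 42.60° = 137.4°, so θ = 21.30° or 68.70°.
The smaller angle is 21.30°.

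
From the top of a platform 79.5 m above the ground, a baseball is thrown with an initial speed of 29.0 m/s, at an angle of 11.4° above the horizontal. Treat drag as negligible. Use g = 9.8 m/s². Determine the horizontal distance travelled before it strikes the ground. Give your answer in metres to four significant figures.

132.3 m

Resolve: vₓ = 29.00 cos 11.4° = 28.43 m/s and v_y0 = 29.00 sin 11.4° = 5.732 m/s.
The projectile lands when y = 79.5 + (5.732) t − ½·9.80·t² = 0. Positive root: t = (5.732 + √(5.732² + 2·9.80·79.5)) / 9.80 = (5.732 + 39.89) / 9.80 = 4.655 s.
Horizontal distance: R = vₓ t = 28.43 × 4.655 = 132.3 m.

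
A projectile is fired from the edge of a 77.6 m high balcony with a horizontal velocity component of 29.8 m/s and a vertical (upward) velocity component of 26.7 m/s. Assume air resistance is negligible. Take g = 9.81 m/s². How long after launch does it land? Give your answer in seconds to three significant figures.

7.54 s

With up positive and y = 0 at the ground: y(t) = 77.6 + (26.70) t − 4.905 t². Setting y = 0 and taking the positive root: t = [26.70 + √(26.70² + 2·9.81·77.6)] / 9.81 = (26.70 + 47.28) / 9.81 = 7.541 s.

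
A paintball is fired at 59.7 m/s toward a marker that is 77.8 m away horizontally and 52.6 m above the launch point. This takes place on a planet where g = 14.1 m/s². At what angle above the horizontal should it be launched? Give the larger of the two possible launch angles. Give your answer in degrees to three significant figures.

79.7°

Trajectory: y = x tanθ − g x² (1 + tan²θ)/(2v₀²). With x = 77.8, y = 52.6, v₀ = 59.7, g = 14.1:
11.97 tan²θ − 77.8 tanθ + (64.57) = 0.
tanθ = [77.8 ± √(77.8² − 4 × 11.97 × (64.57))] / (2 × 11.97) = (77.8 ± 54.41) / 23.95, giving tanθ = 0.9768 or 5.521.
θ = 44.33° or 79.73°; the larger is 79.73°.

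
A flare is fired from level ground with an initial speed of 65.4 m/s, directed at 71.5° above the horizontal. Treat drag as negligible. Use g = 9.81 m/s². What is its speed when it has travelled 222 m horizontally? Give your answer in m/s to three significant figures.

47.7 m/s

Resolve: vₓ = 65.40 cos 71.5° = 20.75 m/s and v_y0 = 65.40 sin 71.5° = 62.02 m/s.
Time to reach x = 222 m: t = x/vₓ = 222/20.75 = 10.70 s.
Vertical velocity there: v_y = v_y0 − g t = 62.02 − 9.81 × 10.70 = −42.93 m/s.
Speed: √(vₓ² + v_y²) = √(20.75² + 42.93²) = 47.68 m/s.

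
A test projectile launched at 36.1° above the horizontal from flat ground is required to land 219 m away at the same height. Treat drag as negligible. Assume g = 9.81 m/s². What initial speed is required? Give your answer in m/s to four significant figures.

47.50 m/s

Level-ground range: R = v₀² sin(2θ)/g, so v₀ = √(gR / sin 2θ).
v₀ = √(9.81 × 219 / sin 72.20°) = √(2148 / 0.9521) = √2256.4 = 47.50 m/s.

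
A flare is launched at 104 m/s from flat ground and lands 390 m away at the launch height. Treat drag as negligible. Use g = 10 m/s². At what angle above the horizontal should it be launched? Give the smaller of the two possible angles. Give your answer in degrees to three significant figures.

Level-ground range R = v₀² sin(2θ)/g ⇒ sin(2θ) = gR/v₀² = 10.0 × 390 / 104² = 0.3606.
2θ = 21.14° or 180° − 21.14° = 158.9°, so θ = 10.57° or 79.43°.
The smaller angle is 10.57°.

10.6°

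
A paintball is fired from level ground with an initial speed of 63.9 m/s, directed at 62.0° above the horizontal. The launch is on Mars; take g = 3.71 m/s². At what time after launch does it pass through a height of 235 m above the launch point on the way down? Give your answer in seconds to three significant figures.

25.4 s

Components: vₓ = 63.90 cos 62.0° = 30.00 m/s, v_y0 = 63.90 sin 62.0° = 56.42 m/s.
Set y = v_y0 t − ½ g t² = 235: 1.855 t² − 56.42 t + 235 = 0.
t = [56.42 ± √(56.42² − 2·3.71·235)] / 3.71 = (56.42 ± 37.94) / 3.71, so t = 4.981 s or t = 25.43 s.
The descending-branch root is 25.43 s.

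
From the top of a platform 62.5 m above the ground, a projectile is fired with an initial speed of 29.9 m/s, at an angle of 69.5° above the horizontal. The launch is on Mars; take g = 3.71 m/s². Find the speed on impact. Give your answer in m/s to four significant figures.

Components: vₓ = 29.90 cos 69.5° = 10.47 m/s, v_y0 = 29.90 sin 69.5° = 28.01 m/s.
The projectile lands when y = 62.5 + (28.01) t − ½·3.71·t² = 0. Positive root: t = (28.01 + √(28.01² + 2·3.71·62.5)) / 3.71 = (28.01 + 35.33) / 3.71 = 17.07 s.
Vertical velocity at impact: v_y = v_y0 − g t = 28.01 − 3.71 × 17.07 = −35.33 m/s.
Speed: |v| = √(vₓ² + v_y²) = √(10.47² + 35.33²) = 36.85 m/s.

36.85 m/s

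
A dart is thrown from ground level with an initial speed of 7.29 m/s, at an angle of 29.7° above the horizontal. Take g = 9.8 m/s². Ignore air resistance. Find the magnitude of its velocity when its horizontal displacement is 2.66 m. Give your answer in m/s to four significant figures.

Horizontal component vₓ = 7.290 cos 29.7° = 6.332 m/s; vertical v_y0 = 7.290 sin 29.7° = 3.612 m/s.
At x = 2.66 m, t = x/vₓ = 2.66/6.332 = 0.4201 s.
Vertical velocity there: v_y = v_y0 − g t = 3.612 − 9.80 × 0.4201 = −0.5048 m/s.
Speed: √(vₓ² + v_y²) = √(6.332² + 0.5048²) = 6.352 m/s.

6.352 m/s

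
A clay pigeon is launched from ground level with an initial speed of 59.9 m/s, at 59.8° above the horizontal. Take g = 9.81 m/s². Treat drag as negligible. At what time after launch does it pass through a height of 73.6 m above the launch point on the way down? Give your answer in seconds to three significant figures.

8.86 s

Horizontal component vₓ = 59.90 cos 59.8° = 30.13 m/s; vertical v_y0 = 59.90 sin 59.8° = 51.77 m/s.
Height y(t) = 51.77 t − 4.905 t² = 73.6 gives 4.905 t² − 51.77 t + 73.6 = 0.
t = [51.77 ± √(51.77² − 2·9.81·73.6)] / 9.81 = (51.77 ± 35.16) / 9.81, so t = 1.693 s or t = 8.861 s.
The descending-branch root is 8.861 s.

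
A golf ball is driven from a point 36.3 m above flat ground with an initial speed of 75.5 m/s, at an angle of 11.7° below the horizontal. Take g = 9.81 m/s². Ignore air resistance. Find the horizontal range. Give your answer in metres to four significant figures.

116.5 m

vₓ = 75.50 cos 11.7° = 73.93 m/s; v_y0 = −15.31 m/s (downward).
The projectile lands when y = 36.3 + (−15.31) t − ½·9.81·t² = 0. Positive root: t = (−15.31 + √(15.31² + 2·9.81·36.3)) / 9.81 = (−15.31 + 30.77) / 9.81 = 1.576 s.
Horizontal distance: R = vₓ t = 73.93 × 1.576 = 116.5 m.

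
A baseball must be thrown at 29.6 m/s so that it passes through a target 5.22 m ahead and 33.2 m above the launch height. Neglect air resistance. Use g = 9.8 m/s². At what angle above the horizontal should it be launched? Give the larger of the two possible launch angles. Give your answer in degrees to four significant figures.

Trajectory: y = x tanθ − g x² (1 + tan²θ)/(2v₀²). With x = 5.22, y = 33.2, v₀ = 29.6, g = 9.80:
0.1524 tan²θ − 5.22 tanθ + (33.35) = 0.
tanθ = [5.22 ± √(5.22² − 4 × 0.1524 × (33.35))] / (2 × 0.1524) = (5.22 ± 2.630) / 0.3048, giving tanθ = 8.497 or 25.76.
θ = 83.29° or 87.78°; the larger is 87.78°.

87.78°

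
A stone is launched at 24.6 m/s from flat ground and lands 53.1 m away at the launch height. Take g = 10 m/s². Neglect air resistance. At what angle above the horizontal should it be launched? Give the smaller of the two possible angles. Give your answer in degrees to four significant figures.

From R = (v₀²/g) sin 2θ: sin 2θ = 10.0 × 53.1 / 605.16 = 0.8775.
2θ = 61.34° or 180° − 61.34° = 118.7°, so θ = 30.67° or 59.33°.
The smaller angle is 30.67°.

30.67°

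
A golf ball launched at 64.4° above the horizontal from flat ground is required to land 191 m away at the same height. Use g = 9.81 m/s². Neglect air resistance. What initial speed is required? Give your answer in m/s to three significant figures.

On level ground R = v₀² sin 2θ / g ⇒ v₀ = √(gR / sin 2θ).
v₀ = √(9.81 × 191 / sin 128.8°) = √(1874 / 0.7793) = √2404.2 = 49.03 m/s.

49.0 m/s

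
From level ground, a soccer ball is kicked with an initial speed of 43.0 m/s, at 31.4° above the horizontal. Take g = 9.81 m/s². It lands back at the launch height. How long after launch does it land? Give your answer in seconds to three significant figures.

Horizontal component vₓ = 43.00 cos 31.4° = 36.70 m/s; vertical v_y0 = 43.00 sin 31.4° = 22.40 m/s.
Landing at launch height ⇒ T = 2 v_y0 / g = 2 × 22.40 / 9.81 = 4.567 s.

4.57 s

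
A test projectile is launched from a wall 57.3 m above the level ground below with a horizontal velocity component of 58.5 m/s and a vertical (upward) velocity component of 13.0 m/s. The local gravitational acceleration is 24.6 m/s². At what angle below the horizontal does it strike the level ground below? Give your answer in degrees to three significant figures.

43.1°

The projectile lands when y = 57.3 + (13.00) t − ½·24.6·t² = 0. Positive root: t = (13.00 + √(13.00² + 2·24.6·57.3)) / 24.6 = (13.00 + 54.66) / 24.6 = 2.751 s.
At impact: v_y = v_y0 − g t = −54.66 m/s; vₓ = 58.50 m/s.
Angle below horizontal: arctan(|v_y|/vₓ) = arctan(54.66/58.50) = 43.06°.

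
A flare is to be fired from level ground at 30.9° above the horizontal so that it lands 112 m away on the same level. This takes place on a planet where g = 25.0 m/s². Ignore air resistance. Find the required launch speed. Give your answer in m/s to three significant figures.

56.4 m/s

From R = (v₀² / g) sin 2θ: v₀ = √(gR / sin 2θ).
v₀ = √(25.0 × 112 / sin 61.80°) = √(2800 / 0.8813) = √3177.1 = 56.37 m/s.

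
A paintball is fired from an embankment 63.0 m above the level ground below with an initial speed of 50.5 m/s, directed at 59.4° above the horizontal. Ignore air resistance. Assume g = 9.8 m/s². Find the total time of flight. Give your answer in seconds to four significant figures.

vₓ = 50.50 cos 59.4° = 25.71 m/s; v_y0 = 50.50 sin 59.4° = 43.47 m/s.
Vertical motion (up positive, ground at y = 0): 4.900 t² − (43.47) t − 63.0 = 0, so t = (43.47 + √(43.47² + 2·9.80·63.0)) / 9.80 = (43.47 + 55.89) / 9.80 = 10.14 s.

10.14 s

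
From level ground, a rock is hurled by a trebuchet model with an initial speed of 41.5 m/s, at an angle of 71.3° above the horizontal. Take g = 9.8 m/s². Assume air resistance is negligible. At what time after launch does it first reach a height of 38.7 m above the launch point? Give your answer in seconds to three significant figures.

Resolve: vₓ = 41.50 cos 71.3° = 13.31 m/s and v_y0 = 41.50 sin 71.3° = 39.31 m/s.
Require v_y0 t − ½ g t² = 38.7, i.e. 4.900 t² − 39.31 t + 38.7 = 0.
Quadratic formula: t = (39.31 ± √786.70) / 9.80 = (39.31 ± 28.05) / 9.80 → t = 1.149 s or 6.873 s.
The first (ascending) time is 1.149 s.

1.15 s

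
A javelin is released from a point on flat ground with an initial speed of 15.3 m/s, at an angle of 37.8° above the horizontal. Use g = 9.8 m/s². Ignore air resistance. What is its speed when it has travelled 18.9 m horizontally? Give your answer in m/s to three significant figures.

13.5 m/s

vₓ = 15.30 cos 37.8° = 12.09 m/s; v_y0 = 15.30 sin 37.8° = 9.377 m/s.
Time to reach x = 18.9 m: t = x/vₓ = 18.9/12.09 = 1.563 s.
Vertical velocity there: v_y = v_y0 − g t = 9.377 − 9.80 × 1.563 = −5.943 m/s.
Speed: √(vₓ² + v_y²) = √(12.09² + 5.943²) = 13.47 m/s.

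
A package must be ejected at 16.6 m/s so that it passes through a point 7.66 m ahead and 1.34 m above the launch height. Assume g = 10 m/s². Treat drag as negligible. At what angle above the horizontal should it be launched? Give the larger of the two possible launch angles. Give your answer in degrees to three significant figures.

Trajectory: y = x tanθ − g x² (1 + tan²θ)/(2v₀²). With x = 7.66, y = 1.34, v₀ = 16.6, g = 10.0:
1.065 tan²θ − 7.66 tanθ + (2.405) = 0.
tanθ = [7.66 ± √(7.66² − 4 × 1.065 × (2.405))] / (2 × 1.065) = (7.66 ± 6.960) / 2.129, giving tanθ = 0.3290 or 6.866.
θ = 18.21° or 81.71°; the larger is 81.71°.

81.7°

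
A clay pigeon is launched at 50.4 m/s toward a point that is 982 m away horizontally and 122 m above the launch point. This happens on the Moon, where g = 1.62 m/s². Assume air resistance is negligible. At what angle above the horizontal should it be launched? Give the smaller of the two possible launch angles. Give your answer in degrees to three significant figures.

Trajectory: y = x tanθ − g x² (1 + tan²θ)/(2v₀²). With x = 982, y = 122, v₀ = 50.4, g = 1.62:
307.5 tan²θ − 982 tanθ + (429.5) = 0.
tanθ = [982 ± √(982² − 4 × 307.5 × (429.5))] / (2 × 307.5) = (982 ± 660.3) / 615.0, giving tanθ = 0.5230 or 2.670.
θ = 27.61° or 69.47°; the smaller is 27.61°.

27.6°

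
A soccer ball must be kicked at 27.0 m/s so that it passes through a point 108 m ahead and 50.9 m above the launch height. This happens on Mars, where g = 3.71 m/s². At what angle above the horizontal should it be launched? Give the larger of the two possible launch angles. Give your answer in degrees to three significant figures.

Trajectory: y = x tanθ − g x² (1 + tan²θ)/(2v₀²). With x = 108, y = 50.9, v₀ = 27.0, g = 3.71:
29.68 tan²θ − 108 tanθ + (80.58) = 0.
tanθ = [108 ± √(108² − 4 × 29.68 × (80.58))] / (2 × 29.68) = (108 ± 45.80) / 59.36, giving tanθ = 1.048 or 2.591.
θ = 46.34° or 68.90°; the larger is 68.90°.

68.9°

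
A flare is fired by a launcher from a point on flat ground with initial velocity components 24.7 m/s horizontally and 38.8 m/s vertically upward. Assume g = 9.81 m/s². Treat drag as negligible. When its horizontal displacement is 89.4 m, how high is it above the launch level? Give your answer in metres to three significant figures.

76.2 m

At x = 89.4 m, t = x/vₓ = 89.4/24.70 = 3.619 s.
Height: y = v_y0 t − ½ g t² = 38.80 × 3.619 − 4.905 × 3.619² = 140.4 − 64.26 = 76.18 m.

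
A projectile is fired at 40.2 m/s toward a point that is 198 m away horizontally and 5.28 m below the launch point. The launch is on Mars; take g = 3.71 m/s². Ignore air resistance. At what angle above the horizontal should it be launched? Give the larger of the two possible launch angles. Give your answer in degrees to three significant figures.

Trajectory: y = x tanθ − g x² (1 + tan²θ)/(2v₀²). With x = 198, y = −5.28, v₀ = 40.2, g = 3.71:
45.00 tan²θ − 198 tanθ + (39.72) = 0.
tanθ = [198 ± √(198² − 4 × 45.00 × (39.72))] / (2 × 45.00) = (198 ± 179.0) / 90.00, giving tanθ = 0.2107 or 4.189.
θ = 11.90° or 76.57°; the larger is 76.57°.

76.6°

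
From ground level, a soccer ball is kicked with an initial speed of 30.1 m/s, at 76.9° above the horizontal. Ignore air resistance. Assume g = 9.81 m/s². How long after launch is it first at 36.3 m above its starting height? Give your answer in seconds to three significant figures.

vₓ = 30.10 cos 76.9° = 6.822 m/s; v_y0 = 30.10 sin 76.9° = 29.32 m/s.
Set y = v_y0 t − ½ g t² = 36.3: 4.905 t² − 29.32 t + 36.3 = 0.
t = [29.32 ± √(29.32² − 2·9.81·36.3)] / 9.81 = (29.32 ± 12.14) / 9.81, so t = 1.751 s or t = 4.225 s.
The first (ascending) time is 1.751 s.

1.75 s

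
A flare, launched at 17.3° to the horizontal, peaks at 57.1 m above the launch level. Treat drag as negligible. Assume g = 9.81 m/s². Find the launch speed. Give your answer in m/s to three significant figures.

At the peak v_y = 0, so v_y0 = √(2gH) = √(2 × 9.81 × 57.1) = 33.47 m/s.
v_y0 = v₀ sin θ ⇒ v₀ = 33.47 / sin 17.3° = 112.6 m/s.

113 m/s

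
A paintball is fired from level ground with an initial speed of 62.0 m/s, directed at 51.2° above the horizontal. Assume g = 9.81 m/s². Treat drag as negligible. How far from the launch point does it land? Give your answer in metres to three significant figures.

Components: vₓ = 62.00 cos 51.2° = 38.85 m/s, v_y0 = 62.00 sin 51.2° = 48.32 m/s.
Flight time T = 2 v_y0 / g = 9.851 s.
Horizontal distance R = vₓ T = 38.85 × 9.851 = 382.7 m.

383 m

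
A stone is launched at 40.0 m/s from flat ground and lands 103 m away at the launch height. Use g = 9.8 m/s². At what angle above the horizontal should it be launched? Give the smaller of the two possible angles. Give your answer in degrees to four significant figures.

19.56°

R = v₀² sin 2θ / g gives sin 2θ = gR/v₀² = 9.80·103/40.0² = 0.6309.
2θ = 39.11° or 180° − 39.11° = 140.9°, so θ = 19.56° or 70.44°.
The smaller angle is 19.56°.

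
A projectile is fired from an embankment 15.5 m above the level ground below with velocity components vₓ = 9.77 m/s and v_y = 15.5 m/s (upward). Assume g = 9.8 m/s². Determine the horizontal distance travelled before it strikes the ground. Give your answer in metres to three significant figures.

Vertical motion (up positive, ground at y = 0): 4.900 t² − (15.50) t − 15.5 = 0, so t = (15.50 + √(15.50² + 2·9.80·15.5)) / 9.80 = (15.50 + 23.32) / 9.80 = 3.962 s.
Horizontal distance: R = vₓ t = 9.770 × 3.962 = 38.71 m.

38.7 m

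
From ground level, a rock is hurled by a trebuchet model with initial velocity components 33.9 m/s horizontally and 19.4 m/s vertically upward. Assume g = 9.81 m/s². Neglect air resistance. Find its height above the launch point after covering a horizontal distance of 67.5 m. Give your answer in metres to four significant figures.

At x = 67.5 m, t = x/vₓ = 67.5/33.90 = 1.991 s.
Height: y = v_y0 t − ½ g t² = 19.40 × 1.991 − 4.905 × 1.991² = 38.63 − 19.45 = 19.18 m.

19.18 m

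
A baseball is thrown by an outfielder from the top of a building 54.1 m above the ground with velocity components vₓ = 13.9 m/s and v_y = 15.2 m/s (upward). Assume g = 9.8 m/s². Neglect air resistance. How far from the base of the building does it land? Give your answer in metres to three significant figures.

72.5 m

With up positive and y = 0 at the ground: y(t) = 54.1 + (15.20) t − 4.900 t². Setting y = 0 and taking the positive root: t = [15.20 + √(15.20² + 2·9.80·54.1)] / 9.80 = (15.20 + 35.94) / 9.80 = 5.218 s.
Horizontal distance: R = vₓ t = 13.90 × 5.218 = 72.53 m.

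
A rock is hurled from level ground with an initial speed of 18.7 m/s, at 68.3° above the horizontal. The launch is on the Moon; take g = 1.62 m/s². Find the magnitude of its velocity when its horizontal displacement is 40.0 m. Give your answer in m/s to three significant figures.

10.6 m/s

vₓ = 18.70 cos 68.3° = 6.914 m/s; v_y0 = 18.70 sin 68.3° = 17.37 m/s.
Time to reach x = 40.0 m: t = x/vₓ = 40.0/6.914 = 5.785 s.
Vertical velocity there: v_y = v_y0 − g t = 17.37 − 1.62 × 5.785 = 8.003 m/s.
Speed: √(vₓ² + v_y²) = √(6.914² + 8.003²) = 10.58 m/s.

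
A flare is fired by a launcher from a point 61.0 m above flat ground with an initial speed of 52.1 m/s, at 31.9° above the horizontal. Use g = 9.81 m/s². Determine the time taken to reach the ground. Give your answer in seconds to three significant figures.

Horizontal component vₓ = 52.10 cos 31.9° = 44.23 m/s; vertical v_y0 = 52.10 sin 31.9° = 27.53 m/s.
With up positive and y = 0 at the ground: y(t) = 61.0 + (27.53) t − 4.905 t². Setting y = 0 and taking the positive root: t = [27.53 + √(27.53² + 2·9.81·61.0)] / 9.81 = (27.53 + 44.21) / 9.81 = 7.313 s.

7.31 s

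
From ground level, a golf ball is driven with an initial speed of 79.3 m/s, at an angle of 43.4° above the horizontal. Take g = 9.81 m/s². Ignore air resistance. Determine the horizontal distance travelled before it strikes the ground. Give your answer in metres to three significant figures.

640 m

Resolve: vₓ = 79.30 cos 43.4° = 57.62 m/s and v_y0 = 79.30 sin 43.4° = 54.49 m/s.
Flight time T = 2 v_y0 / g = 11.11 s.
Range: R = vₓ T = 57.62 × 11.11 = 640.0 m.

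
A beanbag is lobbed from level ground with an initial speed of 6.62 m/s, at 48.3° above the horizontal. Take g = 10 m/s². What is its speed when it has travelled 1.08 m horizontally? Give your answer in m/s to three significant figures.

5.06 m/s

Horizontal component vₓ = 6.620 cos 48.3° = 4.404 m/s; vertical v_y0 = 6.620 sin 48.3° = 4.943 m/s.
Time to reach x = 1.08 m: t = x/vₓ = 1.08/4.404 = 0.2452 s.
Vertical velocity there: v_y = v_y0 − g t = 4.943 − 10.0 × 0.2452 = 2.490 m/s.
Speed: √(vₓ² + v_y²) = √(4.404² + 2.490²) = 5.059 m/s.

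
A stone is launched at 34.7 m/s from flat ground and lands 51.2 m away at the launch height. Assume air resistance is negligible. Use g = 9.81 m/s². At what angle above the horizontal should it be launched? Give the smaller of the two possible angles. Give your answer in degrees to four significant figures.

R = v₀² sin 2θ / g gives sin 2θ = gR/v₀² = 9.81·51.2/34.7² = 0.4171.
2θ = 24.65° or 180° − 24.65° = 155.3°, so θ = 12.33° or 77.67°.
The smaller angle is 12.33°.

12.33°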